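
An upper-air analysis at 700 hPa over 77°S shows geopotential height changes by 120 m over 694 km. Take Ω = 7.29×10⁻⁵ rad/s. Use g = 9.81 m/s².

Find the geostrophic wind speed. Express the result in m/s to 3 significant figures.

Coriolis parameter at 77°S:
f = 2Ω sin φ = 2 × 7.29×10⁻⁵ × sin 77° = 1.42×10⁻⁴ s⁻¹
Height gradient: |∂Z/∂n| = 120 m / 694000 m = 1.73×10⁻⁴
On a pressure surface, geostrophic balance gives V_g = (g/f)|∂Z/∂n|:
V_g = 9.81 × 1.73×10⁻⁴ / 1.42×10⁻⁴ = 11.9 m/s

11.9 m/s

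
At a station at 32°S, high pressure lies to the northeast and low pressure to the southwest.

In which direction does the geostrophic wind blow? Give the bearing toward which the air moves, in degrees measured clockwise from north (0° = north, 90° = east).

135°

The pressure-gradient force points toward the southwest (bearing 225°).
Geostrophic balance: in the Southern Hemisphere the Coriolis force deflects motion to the left, so the geostrophic wind blows 90° to the left of the pressure-gradient force (low pressure on the right).
Rotating 225° by 90° counterclockwise gives 135° — the wind blows toward the southeast.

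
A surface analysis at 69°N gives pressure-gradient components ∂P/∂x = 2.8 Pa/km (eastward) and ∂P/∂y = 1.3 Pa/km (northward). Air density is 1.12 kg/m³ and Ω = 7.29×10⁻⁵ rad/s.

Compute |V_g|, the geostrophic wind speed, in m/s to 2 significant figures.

20 m/s

Coriolis parameter at 69°N:
f = 2Ω sin φ = 2 × 7.29×10⁻⁵ × sin 69° = 1.36×10⁻⁴ s⁻¹
Component geostrophic relations (x east, y north):
u_g = −(1/(fρ)) ∂P/∂y,  v_g = (1/(fρ)) ∂P/∂x
u_g = −(1.3×10⁻³)/(1.36×10⁻⁴ × 1.12) = −8.53 m/s;  v_g = (2.8×10⁻³)/(1.36×10⁻⁴ × 1.12) = 18.4 m/s
|V_g| = √(u_g² + v_g²) = 20.2 m/s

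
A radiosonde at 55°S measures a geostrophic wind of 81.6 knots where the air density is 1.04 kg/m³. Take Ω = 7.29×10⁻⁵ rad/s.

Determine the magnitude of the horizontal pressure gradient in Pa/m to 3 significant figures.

5.21×10⁻³ Pa/m

Coriolis parameter at 55°S:
f = 2Ω sin φ = 2 × 7.29×10⁻⁵ × sin 55° = 1.19×10⁻⁴ s⁻¹
Wind speed in SI: 81.6 knots = 42.0 m/s
Geostrophic balance rearranged: |∂P/∂n| = f ρ V_g
|∂P/∂n| = 1.19×10⁻⁴ × 1.04 × 42.0 = 5.21×10⁻³ Pa/m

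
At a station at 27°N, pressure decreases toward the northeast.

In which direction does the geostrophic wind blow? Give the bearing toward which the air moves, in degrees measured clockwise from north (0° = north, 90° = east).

135°

The pressure-gradient force points toward the northeast (bearing 045°).
Geostrophic balance: in the Northern Hemisphere the Coriolis force deflects motion to the right, so the geostrophic wind blows 90° to the right of the pressure-gradient force (low pressure on the left).
Rotating 045° by 90° clockwise gives 135° — the wind blows toward the southeast.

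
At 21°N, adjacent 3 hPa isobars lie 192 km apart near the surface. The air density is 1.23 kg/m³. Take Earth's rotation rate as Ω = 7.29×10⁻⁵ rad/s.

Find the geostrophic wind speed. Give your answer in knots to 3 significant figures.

Coriolis parameter at 21°N:
f = 2Ω sin φ = 2 × 7.29×10⁻⁵ × sin 21° = 5.23×10⁻⁵ s⁻¹
Pressure gradient: |∂P/∂n| = 300 Pa / 192000 m = 1.56×10⁻³ Pa/m
Geostrophic balance (pressure-gradient force = Coriolis force):
V_g = (1/(fρ)) |∂P/∂n| = 1.56×10⁻³ / (5.23×10⁻⁵ × 1.23) = 24.3 m/s
Converting: 24.3 m/s × 1.944 = 47.3 knots

47.3 knots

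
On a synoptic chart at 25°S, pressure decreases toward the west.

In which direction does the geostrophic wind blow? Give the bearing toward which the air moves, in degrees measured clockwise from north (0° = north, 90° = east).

180°

The pressure-gradient force points toward the west (bearing 270°).
Geostrophic balance: in the Southern Hemisphere the Coriolis force deflects motion to the left, so the geostrophic wind blows 90° to the left of the pressure-gradient force (low pressure on the right).
Rotating 270° by 90° counterclockwise gives 180° — the wind blows toward the south.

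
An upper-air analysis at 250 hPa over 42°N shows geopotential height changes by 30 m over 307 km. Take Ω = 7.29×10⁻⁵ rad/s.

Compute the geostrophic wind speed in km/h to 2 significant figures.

Coriolis parameter at 42°N:
f = 2Ω sin φ = 2 × 7.29×10⁻⁵ × sin 42° = 9.76×10⁻⁵ s⁻¹
Height gradient: |∂Z/∂n| = 30 m / 307000 m = 9.77×10⁻⁵
On a pressure surface, geostrophic balance gives V_g = (g/f)|∂Z/∂n|:
V_g = 9.81 × 9.77×10⁻⁵ / 9.76×10⁻⁵ = 9.83 m/s
Converting: 9.83 m/s × 3.6 = 35 km/h

35 km/h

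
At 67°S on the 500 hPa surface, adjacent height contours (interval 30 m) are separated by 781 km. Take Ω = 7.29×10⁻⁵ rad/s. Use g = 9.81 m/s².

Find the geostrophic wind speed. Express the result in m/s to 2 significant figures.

Coriolis parameter at 67°S:
f = 2Ω sin φ = 2 × 7.29×10⁻⁵ × sin 67° = 1.34×10⁻⁴ s⁻¹
Height gradient: |∂Z/∂n| = 30 m / 781000 m = 3.84×10⁻⁵
On a pressure surface, geostrophic balance gives V_g = (g/f)|∂Z/∂n|:
V_g = 9.81 × 3.84×10⁻⁵ / 1.34×10⁻⁴ = 2.81 m/s

2.8 m/s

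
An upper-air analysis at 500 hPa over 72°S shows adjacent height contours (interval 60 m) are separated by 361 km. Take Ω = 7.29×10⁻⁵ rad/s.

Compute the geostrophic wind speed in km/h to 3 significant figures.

Coriolis parameter at 72°S:
f = 2Ω sin φ = 2 × 7.29×10⁻⁵ × sin 72° = 1.39×10⁻⁴ s⁻¹
Height gradient: |∂Z/∂n| = 60 m / 361000 m = 1.66×10⁻⁴
On a pressure surface, geostrophic balance gives V_g = (g/f)|∂Z/∂n|:
V_g = 9.81 × 1.66×10⁻⁴ / 1.39×10⁻⁴ = 11.8 m/s
Converting: 11.8 m/s × 3.6 = 42.3 km/h

42.3 km/h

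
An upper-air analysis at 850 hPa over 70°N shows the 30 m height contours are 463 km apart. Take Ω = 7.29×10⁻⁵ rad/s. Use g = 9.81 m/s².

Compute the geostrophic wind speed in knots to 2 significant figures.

9.0 knots

Coriolis parameter at 70°N:
f = 2Ω sin φ = 2 × 7.29×10⁻⁵ × sin 70° = 1.37×10⁻⁴ s⁻¹
Height gradient: |∂Z/∂n| = 30 m / 463000 m = 6.48×10⁻⁵
On a pressure surface, geostrophic balance gives V_g = (g/f)|∂Z/∂n|:
V_g = 9.81 × 6.48×10⁻⁵ / 1.37×10⁻⁴ = 4.64 m/s
Converting: 4.64 m/s × 1.944 = 9.0 knots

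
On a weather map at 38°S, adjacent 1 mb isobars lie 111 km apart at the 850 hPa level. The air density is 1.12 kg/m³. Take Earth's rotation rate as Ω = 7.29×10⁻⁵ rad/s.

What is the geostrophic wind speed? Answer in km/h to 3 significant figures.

32.3 km/h

Coriolis parameter at 38°S:
f = 2Ω sin φ = 2 × 7.29×10⁻⁵ × sin 38° = 8.98×10⁻⁵ s⁻¹
Pressure gradient: |∂P/∂n| = 100 Pa / 111000 m = 9.01×10⁻⁴ Pa/m
Geostrophic balance (pressure-gradient force = Coriolis force):
V_g = (1/(fρ)) |∂P/∂n| = 9.01×10⁻⁴ / (8.98×10⁻⁵ × 1.12) = 8.96 m/s
Converting: 8.96 m/s × 3.6 = 32.3 km/h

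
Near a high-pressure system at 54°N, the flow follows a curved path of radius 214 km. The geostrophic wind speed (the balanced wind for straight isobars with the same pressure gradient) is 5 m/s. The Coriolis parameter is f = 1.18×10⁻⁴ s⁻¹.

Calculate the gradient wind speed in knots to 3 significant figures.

Around a high, pressure-gradient force acts outward with centrifugal, so Coriolis balances both:
fV = (1/ρ)|∂P/∂n| + V²/R  →  V² − fR·V + fR·V_g = 0
With fR = 1.18×10⁻⁴ × 214×10³ m = 25.3 m/s:
V = [fR − √((fR)² − 4 fR V_g)]/2 = [25.3 − √(25.3² − 4×25.3×5)]/2 = 6.87 m/s
Supergeostrophic (V > V_g = 5 m/s), as expected around a high.
Converting: 6.87 m/s × 1.944 = 13.4 knots

13.4 knots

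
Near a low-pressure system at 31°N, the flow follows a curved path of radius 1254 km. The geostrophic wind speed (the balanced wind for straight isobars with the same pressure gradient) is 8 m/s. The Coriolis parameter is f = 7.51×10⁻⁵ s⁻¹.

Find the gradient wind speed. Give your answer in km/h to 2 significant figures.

27 km/h

Around a low, centrifugal force acts outward with Coriolis, so pressure-gradient force balances both:
(1/ρ)|∂P/∂n| = fV + V²/R  →  V² + fR·V − fR·V_g = 0
With fR = 7.51×10⁻⁵ × 1254×10³ m = 94.2 m/s:
V = [−fR + √((fR)² + 4 fR V_g)]/2 = [−94.2 + √(94.2² + 4×94.2×8)]/2 = 7.42 m/s
Subgeostrophic (V < V_g = 8 m/s), as expected around a low.
Converting: 7.42 m/s × 3.6 = 27 km/h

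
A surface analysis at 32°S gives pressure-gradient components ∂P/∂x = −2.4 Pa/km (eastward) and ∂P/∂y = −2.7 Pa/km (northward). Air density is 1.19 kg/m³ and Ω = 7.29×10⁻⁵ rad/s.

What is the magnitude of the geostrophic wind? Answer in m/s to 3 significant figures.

Coriolis parameter at 32°S:
f = 2Ω sin φ = 2 × 7.29×10⁻⁵ × sin 32° = 7.73×10⁻⁵ s⁻¹
In the Southern Hemisphere f is negative: f = −7.73×10⁻⁵ s⁻¹.
Component geostrophic relations (x east, y north):
u_g = −(1/(fρ)) ∂P/∂y,  v_g = (1/(fρ)) ∂P/∂x
u_g = −(−2.7×10⁻³)/(−7.73×10⁻⁵ × 1.19) = −29.4 m/s;  v_g = (−2.4×10⁻³)/(−7.73×10⁻⁵ × 1.19) = 26.1 m/s
|V_g| = √(u_g² + v_g²) = 39.3 m/s

39.3 m/s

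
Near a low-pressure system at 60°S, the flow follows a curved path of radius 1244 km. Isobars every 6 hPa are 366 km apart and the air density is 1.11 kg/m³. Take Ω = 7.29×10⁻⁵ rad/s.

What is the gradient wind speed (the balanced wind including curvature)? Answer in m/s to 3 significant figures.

10.9 m/s

Coriolis parameter at 60°S:
f = 2Ω sin φ = 2 × 7.29×10⁻⁵ × sin 60° = 1.26×10⁻⁴ s⁻¹
Pressure gradient: |∂P/∂n| = 600 Pa / 366000 m = 1.64×10⁻³ Pa/m
Geostrophic speed: V_g = |∂P/∂n|/(fρ) = 1.64×10⁻³/(1.26×10⁻⁴ × 1.11) = 11.7 m/s
Around a low, centrifugal force acts outward with Coriolis, so pressure-gradient force balances both:
(1/ρ)|∂P/∂n| = fV + V²/R  →  V² + fR·V − fR·V_g = 0
With fR = 1.26×10⁻⁴ × 1244×10³ m = 157 m/s:
V = [−fR + √((fR)² + 4 fR V_g)]/2 = [−157 + √(157² + 4×157×11.7)]/2 = 10.9 m/s
Subgeostrophic (V < V_g = 11.7 m/s), as expected around a low.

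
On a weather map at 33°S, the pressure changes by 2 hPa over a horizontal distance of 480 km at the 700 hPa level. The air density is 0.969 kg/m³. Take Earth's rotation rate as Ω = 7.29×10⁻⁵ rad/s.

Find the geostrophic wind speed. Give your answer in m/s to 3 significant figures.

Coriolis parameter at 33°S:
f = 2Ω sin φ = 2 × 7.29×10⁻⁵ × sin 33° = 7.94×10⁻⁵ s⁻¹
Pressure gradient: |∂P/∂n| = 200 Pa / 480000 m = 4.17×10⁻⁴ Pa/m
Geostrophic balance (pressure-gradient force = Coriolis force):
V_g = (1/(fρ)) |∂P/∂n| = 4.17×10⁻⁴ / (7.94×10⁻⁵ × 0.969) = 5.42 m/s

5.42 m/s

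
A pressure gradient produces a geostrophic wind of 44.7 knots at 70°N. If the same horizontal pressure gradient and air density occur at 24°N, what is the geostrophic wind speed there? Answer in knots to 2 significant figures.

100 knots

With the same pressure gradient and density, V_g ∝ 1/f ∝ 1/sin φ.
V₂ = V₁ · sin φ₁ / sin φ₂ = 44.7 × sin 70° / sin 24°
V₂ = 44.7 × 0.9397/0.4067 = 100 knots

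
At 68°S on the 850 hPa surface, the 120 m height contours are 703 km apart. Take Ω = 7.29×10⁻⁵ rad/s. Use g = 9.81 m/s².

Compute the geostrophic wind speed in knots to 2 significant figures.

24 knots

Coriolis parameter at 68°S:
f = 2Ω sin φ = 2 × 7.29×10⁻⁵ × sin 68° = 1.35×10⁻⁴ s⁻¹
Height gradient: |∂Z/∂n| = 120 m / 703000 m = 1.71×10⁻⁴
On a pressure surface, geostrophic balance gives V_g = (g/f)|∂Z/∂n|:
V_g = 9.81 × 1.71×10⁻⁴ / 1.35×10⁻⁴ = 12.4 m/s
Converting: 12.4 m/s × 1.944 = 24 knots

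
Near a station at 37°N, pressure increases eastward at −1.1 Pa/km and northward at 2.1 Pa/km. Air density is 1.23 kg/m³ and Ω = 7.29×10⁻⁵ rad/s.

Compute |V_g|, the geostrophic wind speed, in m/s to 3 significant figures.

22.0 m/s

Coriolis parameter at 37°N:
f = 2Ω sin φ = 2 × 7.29×10⁻⁵ × sin 37° = 8.77×10⁻⁵ s⁻¹
Component geostrophic relations (x east, y north):
u_g = −(1/(fρ)) ∂P/∂y,  v_g = (1/(fρ)) ∂P/∂x
u_g = −(2.1×10⁻³)/(8.77×10⁻⁵ × 1.23) = −19.5 m/s;  v_g = (−1.1×10⁻³)/(8.77×10⁻⁵ × 1.23) = −10.2 m/s
|V_g| = √(u_g² + v_g²) = 22.0 m/s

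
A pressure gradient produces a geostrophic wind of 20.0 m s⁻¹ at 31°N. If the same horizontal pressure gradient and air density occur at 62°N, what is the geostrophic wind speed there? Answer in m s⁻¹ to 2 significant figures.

With the same pressure gradient and density, V_g ∝ 1/f ∝ 1/sin φ.
V₂ = V₁ · sin φ₁ / sin φ₂ = 20.0 × sin 31° / sin 62°
V₂ = 20.0 × 0.5150/0.8829 = 12 m s⁻¹

12 m s⁻¹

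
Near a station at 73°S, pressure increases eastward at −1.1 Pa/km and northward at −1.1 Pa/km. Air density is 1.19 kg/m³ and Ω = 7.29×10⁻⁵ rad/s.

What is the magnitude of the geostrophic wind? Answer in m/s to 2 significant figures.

Coriolis parameter at 73°S:
f = 2Ω sin φ = 2 × 7.29×10⁻⁵ × sin 73° = 1.39×10⁻⁴ s⁻¹
In the Southern Hemisphere f is negative: f = −1.39×10⁻⁴ s⁻¹.
Component geostrophic relations (x east, y north):
u_g = −(1/(fρ)) ∂P/∂y,  v_g = (1/(fρ)) ∂P/∂x
u_g = −(−1.1×10⁻³)/(−1.39×10⁻⁴ × 1.19) = −6.63 m/s;  v_g = (−1.1×10⁻³)/(−1.39×10⁻⁴ × 1.19) = 6.63 m/s
|V_g| = √(u_g² + v_g²) = 9.38 m/s

9.4 m/s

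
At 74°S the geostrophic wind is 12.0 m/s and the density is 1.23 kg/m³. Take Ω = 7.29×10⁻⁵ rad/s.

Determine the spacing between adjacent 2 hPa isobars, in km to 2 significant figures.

Coriolis parameter at 74°S:
f = 2Ω sin φ = 2 × 7.29×10⁻⁵ × sin 74° = 1.40×10⁻⁴ s⁻¹
Geostrophic balance rearranged: |∂P/∂n| = f ρ V_g
|∂P/∂n| = 1.40×10⁻⁴ × 1.23 × 12.0 = 2.07×10⁻³ Pa/m
Isobar spacing: Δn = ΔP/|∂P/∂n| = 200 Pa / 2.07×10⁻³ Pa/m = 96682 m ≈ 97 km

97 km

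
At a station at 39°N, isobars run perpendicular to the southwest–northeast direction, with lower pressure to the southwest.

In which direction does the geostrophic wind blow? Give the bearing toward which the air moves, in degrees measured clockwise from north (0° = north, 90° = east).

The pressure-gradient force points toward the southwest (bearing 225°).
Geostrophic balance: in the Northern Hemisphere the Coriolis force deflects motion to the right, so the geostrophic wind blows 90° to the right of the pressure-gradient force (low pressure on the left).
Rotating 225° by 90° clockwise gives 315° — the wind blows toward the northwest.

315°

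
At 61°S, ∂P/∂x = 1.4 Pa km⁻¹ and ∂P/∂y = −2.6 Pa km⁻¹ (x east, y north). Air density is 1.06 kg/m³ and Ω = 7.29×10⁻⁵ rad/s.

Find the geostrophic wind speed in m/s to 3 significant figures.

Coriolis parameter at 61°S:
f = 2Ω sin φ = 2 × 7.29×10⁻⁵ × sin 61° = 1.28×10⁻⁴ s⁻¹
In the Southern Hemisphere f is negative: f = −1.28×10⁻⁴ s⁻¹.
Component geostrophic relations (x east, y north):
u_g = −(1/(fρ)) ∂P/∂y,  v_g = (1/(fρ)) ∂P/∂x
u_g = −(−2.6×10⁻³)/(−1.28×10⁻⁴ × 1.06) = −19.2 m/s;  v_g = (1.4×10⁻³)/(−1.28×10⁻⁴ × 1.06) = −10.4 m/s
|V_g| = √(u_g² + v_g²) = 21.8 m/s

21.8 m/s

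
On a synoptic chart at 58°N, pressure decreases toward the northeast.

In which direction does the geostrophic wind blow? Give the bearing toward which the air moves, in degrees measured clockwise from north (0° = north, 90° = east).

135°

The pressure-gradient force points toward the northeast (bearing 045°).
Geostrophic balance: in the Northern Hemisphere the Coriolis force deflects motion to the right, so the geostrophic wind blows 90° to the right of the pressure-gradient force (low pressure on the left).
Rotating 045° by 90° clockwise gives 135° — the wind blows toward the southeast.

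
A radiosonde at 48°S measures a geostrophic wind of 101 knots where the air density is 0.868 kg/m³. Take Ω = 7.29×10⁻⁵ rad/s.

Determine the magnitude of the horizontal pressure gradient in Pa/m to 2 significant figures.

4.9×10⁻³ Pa/m

Coriolis parameter at 48°S:
f = 2Ω sin φ = 2 × 7.29×10⁻⁵ × sin 48° = 1.08×10⁻⁴ s⁻¹
Wind speed in SI: 101 knots = 52.0 m/s
Geostrophic balance rearranged: |∂P/∂n| = f ρ V_g
|∂P/∂n| = 1.08×10⁻⁴ × 0.868 × 52.0 = 4.89×10⁻³ Pa/m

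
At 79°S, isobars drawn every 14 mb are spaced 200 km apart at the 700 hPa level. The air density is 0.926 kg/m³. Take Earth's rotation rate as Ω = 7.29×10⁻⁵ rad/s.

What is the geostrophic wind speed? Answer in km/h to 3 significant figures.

190 km/h

Coriolis parameter at 79°S:
f = 2Ω sin φ = 2 × 7.29×10⁻⁵ × sin 79° = 1.43×10⁻⁴ s⁻¹
Pressure gradient: |∂P/∂n| = 1400 Pa / 200000 m = 7.00×10⁻³ Pa/m
Geostrophic balance (pressure-gradient force = Coriolis force):
V_g = (1/(fρ)) |∂P/∂n| = 7.00×10⁻³ / (1.43×10⁻⁴ × 0.926) = 52.8 m/s
Converting: 52.8 m/s × 3.6 = 190 km/h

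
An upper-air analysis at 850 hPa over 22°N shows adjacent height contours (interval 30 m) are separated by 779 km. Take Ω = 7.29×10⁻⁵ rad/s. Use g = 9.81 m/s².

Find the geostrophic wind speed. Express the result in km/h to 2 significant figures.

25 km/h

Coriolis parameter at 22°N:
f = 2Ω sin φ = 2 × 7.29×10⁻⁵ × sin 22° = 5.46×10⁻⁵ s⁻¹
Height gradient: |∂Z/∂n| = 30 m / 779000 m = 3.85×10⁻⁵
On a pressure surface, geostrophic balance gives V_g = (g/f)|∂Z/∂n|:
V_g = 9.81 × 3.85×10⁻⁵ / 5.46×10⁻⁵ = 6.92 m/s
Converting: 6.92 m/s × 3.6 = 25 km/h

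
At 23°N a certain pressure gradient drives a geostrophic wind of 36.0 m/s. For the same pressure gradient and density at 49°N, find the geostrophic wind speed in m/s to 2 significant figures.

With the same pressure gradient and density, V_g ∝ 1/f ∝ 1/sin φ.
V₂ = V₁ · sin φ₁ / sin φ₂ = 36.0 × sin 23° / sin 49°
V₂ = 36.0 × 0.3907/0.7547 = 19 m/s

19 m/s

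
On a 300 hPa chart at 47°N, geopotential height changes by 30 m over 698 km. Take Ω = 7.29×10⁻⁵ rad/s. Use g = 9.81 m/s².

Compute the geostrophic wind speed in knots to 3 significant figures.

7.69 knots

Coriolis parameter at 47°N:
f = 2Ω sin φ = 2 × 7.29×10⁻⁵ × sin 47° = 1.07×10⁻⁴ s⁻¹
Height gradient: |∂Z/∂n| = 30 m / 698000 m = 4.30×10⁻⁵
On a pressure surface, geostrophic balance gives V_g = (g/f)|∂Z/∂n|:
V_g = 9.81 × 4.30×10⁻⁵ / 1.07×10⁻⁴ = 3.95 m/s
Converting: 3.95 m/s × 1.944 = 7.69 knots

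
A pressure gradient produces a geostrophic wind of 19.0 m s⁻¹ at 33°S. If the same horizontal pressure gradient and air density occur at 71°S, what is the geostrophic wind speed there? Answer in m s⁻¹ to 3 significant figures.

With the same pressure gradient and density, V_g ∝ 1/f ∝ 1/sin φ.
V₂ = V₁ · sin φ₁ / sin φ₂ = 19.0 × sin 33° / sin 71°
V₂ = 19.0 × 0.5446/0.9455 = 10.9 m s⁻¹

10.9 m s⁻¹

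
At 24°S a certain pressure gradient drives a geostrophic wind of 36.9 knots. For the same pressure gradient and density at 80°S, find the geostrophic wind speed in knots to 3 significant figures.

15.2 knots

With the same pressure gradient and density, V_g ∝ 1/f ∝ 1/sin φ.
V₂ = V₁ · sin φ₁ / sin φ₂ = 36.9 × sin 24° / sin 80°
V₂ = 36.9 × 0.4067/0.9848 = 15.2 knots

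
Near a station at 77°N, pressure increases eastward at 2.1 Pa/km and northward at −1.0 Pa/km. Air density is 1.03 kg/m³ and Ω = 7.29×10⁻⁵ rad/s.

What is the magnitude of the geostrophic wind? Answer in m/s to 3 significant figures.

Coriolis parameter at 77°N:
f = 2Ω sin φ = 2 × 7.29×10⁻⁵ × sin 77° = 1.42×10⁻⁴ s⁻¹
Component geostrophic relations (x east, y north):
u_g = −(1/(fρ)) ∂P/∂y,  v_g = (1/(fρ)) ∂P/∂x
u_g = −(−1.0×10⁻³)/(1.42×10⁻⁴ × 1.03) = 6.83 m/s;  v_g = (2.1×10⁻³)/(1.42×10⁻⁴ × 1.03) = 14.4 m/s
|V_g| = √(u_g² + v_g²) = 15.9 m/s

15.9 m/s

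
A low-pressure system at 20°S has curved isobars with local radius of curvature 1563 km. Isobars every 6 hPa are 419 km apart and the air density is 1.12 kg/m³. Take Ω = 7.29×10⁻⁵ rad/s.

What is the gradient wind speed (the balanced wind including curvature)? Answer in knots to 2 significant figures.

40 knots

Coriolis parameter at 20°S:
f = 2Ω sin φ = 2 × 7.29×10⁻⁵ × sin 20° = 4.99×10⁻⁵ s⁻¹
Pressure gradient: |∂P/∂n| = 600 Pa / 419000 m = 1.43×10⁻³ Pa/m
Geostrophic speed: V_g = |∂P/∂n|/(fρ) = 1.43×10⁻³/(4.99×10⁻⁵ × 1.12) = 25.6 m/s
Around a low, centrifugal force acts outward with Coriolis, so pressure-gradient force balances both:
(1/ρ)|∂P/∂n| = fV + V²/R  →  V² + fR·V − fR·V_g = 0
With fR = 4.99×10⁻⁵ × 1563×10³ m = 77.9 m/s:
V = [−fR + √((fR)² + 4 fR V_g)]/2 = [−77.9 + √(77.9² + 4×77.9×25.6)]/2 = 20.3 m/s
Subgeostrophic (V < V_g = 25.6 m/s), as expected around a low.
Converting: 20.3 m/s × 1.944 = 40 knots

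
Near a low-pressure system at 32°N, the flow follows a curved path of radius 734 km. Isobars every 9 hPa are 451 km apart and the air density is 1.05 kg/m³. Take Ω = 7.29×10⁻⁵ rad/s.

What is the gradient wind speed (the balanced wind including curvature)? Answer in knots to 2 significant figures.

36 knots

Coriolis parameter at 32°N:
f = 2Ω sin φ = 2 × 7.29×10⁻⁵ × sin 32° = 7.73×10⁻⁵ s⁻¹
Pressure gradient: |∂P/∂n| = 900 Pa / 451000 m = 2.00×10⁻³ Pa/m
Geostrophic speed: V_g = |∂P/∂n|/(fρ) = 2.00×10⁻³/(7.73×10⁻⁵ × 1.05) = 24.6 m/s
Around a low, centrifugal force acts outward with Coriolis, so pressure-gradient force balances both:
(1/ρ)|∂P/∂n| = fV + V²/R  →  V² + fR·V − fR·V_g = 0
With fR = 7.73×10⁻⁵ × 734×10³ m = 56.7 m/s:
V = [−fR + √((fR)² + 4 fR V_g)]/2 = [−56.7 + √(56.7² + 4×56.7×24.6)]/2 = 18.5 m/s
Subgeostrophic (V < V_g = 24.6 m/s), as expected around a low.
Converting: 18.5 m/s × 1.944 = 36 knots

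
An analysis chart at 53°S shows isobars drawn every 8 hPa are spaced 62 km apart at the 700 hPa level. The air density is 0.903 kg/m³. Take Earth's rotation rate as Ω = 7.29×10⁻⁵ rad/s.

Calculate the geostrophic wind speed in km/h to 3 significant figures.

442 km/h

Coriolis parameter at 53°S:
f = 2Ω sin φ = 2 × 7.29×10⁻⁵ × sin 53° = 1.16×10⁻⁴ s⁻¹
Pressure gradient: |∂P/∂n| = 800 Pa / 62000 m = 1.29×10⁻² Pa/m
Geostrophic balance (pressure-gradient force = Coriolis force):
V_g = (1/(fρ)) |∂P/∂n| = 1.29×10⁻² / (1.16×10⁻⁴ × 0.903) = 123 m/s
Converting: 123 m/s × 3.6 = 442 km/h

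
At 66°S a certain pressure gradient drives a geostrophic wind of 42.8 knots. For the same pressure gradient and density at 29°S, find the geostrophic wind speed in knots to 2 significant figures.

With the same pressure gradient and density, V_g ∝ 1/f ∝ 1/sin φ.
V₂ = V₁ · sin φ₁ / sin φ₂ = 42.8 × sin 66° / sin 29°
V₂ = 42.8 × 0.9135/0.4848 = 81 knots

81 knots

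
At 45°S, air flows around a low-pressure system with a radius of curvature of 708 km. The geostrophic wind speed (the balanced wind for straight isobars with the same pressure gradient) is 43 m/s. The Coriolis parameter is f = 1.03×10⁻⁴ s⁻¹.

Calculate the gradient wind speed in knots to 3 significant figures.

Around a low, centrifugal force acts outward with Coriolis, so pressure-gradient force balances both:
(1/ρ)|∂P/∂n| = fV + V²/R  →  V² + fR·V − fR·V_g = 0
With fR = 1.03×10⁻⁴ × 708×10³ m = 72.9 m/s:
V = [−fR + √((fR)² + 4 fR V_g)]/2 = [−72.9 + √(72.9² + 4×72.9×43)]/2 = 30.4 m/s
Subgeostrophic (V < V_g = 43 m/s), as expected around a low.
Converting: 30.4 m/s × 1.944 = 59.0 knots

59.0 knots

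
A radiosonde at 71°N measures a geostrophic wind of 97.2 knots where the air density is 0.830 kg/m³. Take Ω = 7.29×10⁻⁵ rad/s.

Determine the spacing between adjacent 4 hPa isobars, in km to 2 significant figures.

Coriolis parameter at 71°N:
f = 2Ω sin φ = 2 × 7.29×10⁻⁵ × sin 71° = 1.38×10⁻⁴ s⁻¹
Wind speed in SI: 97.2 knots = 50.0 m/s
Geostrophic balance rearranged: |∂P/∂n| = f ρ V_g
|∂P/∂n| = 1.38×10⁻⁴ × 0.830 × 50.0 = 5.72×10⁻³ Pa/m
Isobar spacing: Δn = ΔP/|∂P/∂n| = 400 Pa / 5.72×10⁻³ Pa/m = 69912 m ≈ 70 km

70 km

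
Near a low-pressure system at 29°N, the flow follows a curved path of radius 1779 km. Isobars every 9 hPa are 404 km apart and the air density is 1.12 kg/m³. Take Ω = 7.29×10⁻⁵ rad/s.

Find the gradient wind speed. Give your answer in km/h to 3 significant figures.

Coriolis parameter at 29°N:
f = 2Ω sin φ = 2 × 7.29×10⁻⁵ × sin 29° = 7.07×10⁻⁵ s⁻¹
Pressure gradient: |∂P/∂n| = 900 Pa / 404000 m = 2.23×10⁻³ Pa/m
Geostrophic speed: V_g = |∂P/∂n|/(fρ) = 2.23×10⁻³/(7.07×10⁻⁵ × 1.12) = 28.1 m/s
Around a low, centrifugal force acts outward with Coriolis, so pressure-gradient force balances both:
(1/ρ)|∂P/∂n| = fV + V²/R  →  V² + fR·V − fR·V_g = 0
With fR = 7.07×10⁻⁵ × 1779×10³ m = 126 m/s:
V = [−fR + √((fR)² + 4 fR V_g)]/2 = [−126 + √(126² + 4×126×28.1)]/2 = 23.7 m/s
Subgeostrophic (V < V_g = 28.1 m/s), as expected around a low.
Converting: 23.7 m/s × 3.6 = 85.2 km/h

85.2 km/h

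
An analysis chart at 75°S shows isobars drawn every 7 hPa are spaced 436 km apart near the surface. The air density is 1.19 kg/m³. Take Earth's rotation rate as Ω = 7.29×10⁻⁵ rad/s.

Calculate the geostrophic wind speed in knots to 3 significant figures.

18.6 knots

Coriolis parameter at 75°S:
f = 2Ω sin φ = 2 × 7.29×10⁻⁵ × sin 75° = 1.41×10⁻⁴ s⁻¹
Pressure gradient: |∂P/∂n| = 700 Pa / 436000 m = 1.61×10⁻³ Pa/m
Geostrophic balance (pressure-gradient force = Coriolis force):
V_g = (1/(fρ)) |∂P/∂n| = 1.61×10⁻³ / (1.41×10⁻⁴ × 1.19) = 9.58 m/s
Converting: 9.58 m/s × 1.944 = 18.6 knots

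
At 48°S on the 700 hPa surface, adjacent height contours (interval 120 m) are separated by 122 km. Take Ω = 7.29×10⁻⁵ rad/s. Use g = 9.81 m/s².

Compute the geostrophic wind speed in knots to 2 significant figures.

170 knots

Coriolis parameter at 48°S:
f = 2Ω sin φ = 2 × 7.29×10⁻⁵ × sin 48° = 1.08×10⁻⁴ s⁻¹
Height gradient: |∂Z/∂n| = 120 m / 122000 m = 9.84×10⁻⁴
On a pressure surface, geostrophic balance gives V_g = (g/f)|∂Z/∂n|:
V_g = 9.81 × 9.84×10⁻⁴ / 1.08×10⁻⁴ = 89.1 m/s
Converting: 89.1 m/s × 1.944 = 170 knots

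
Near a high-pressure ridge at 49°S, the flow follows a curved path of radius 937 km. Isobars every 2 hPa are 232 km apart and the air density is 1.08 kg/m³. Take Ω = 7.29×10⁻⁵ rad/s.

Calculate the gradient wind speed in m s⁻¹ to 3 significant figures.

Coriolis parameter at 49°S:
f = 2Ω sin φ = 2 × 7.29×10⁻⁵ × sin 49° = 1.10×10⁻⁴ s⁻¹
Pressure gradient: |∂P/∂n| = 200 Pa / 232000 m = 8.62×10⁻⁴ Pa/m
Geostrophic speed: V_g = |∂P/∂n|/(fρ) = 8.62×10⁻⁴/(1.10×10⁻⁴ × 1.08) = 7.25 m/s
Around a high, pressure-gradient force acts outward with centrifugal, so Coriolis balances both:
fV = (1/ρ)|∂P/∂n| + V²/R  →  V² − fR·V + fR·V_g = 0
With fR = 1.10×10⁻⁴ × 937×10³ m = 103 m/s:
V = [fR − √((fR)² − 4 fR V_g)]/2 = [103 − √(103² − 4×103×7.25)]/2 = 7.85 m/s
Supergeostrophic (V > V_g = 7.25 m/s), as expected around a high.

7.85 m s⁻¹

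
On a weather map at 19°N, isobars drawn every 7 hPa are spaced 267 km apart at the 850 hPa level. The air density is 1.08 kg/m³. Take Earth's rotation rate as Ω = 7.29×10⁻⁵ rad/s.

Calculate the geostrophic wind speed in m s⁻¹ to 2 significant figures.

Coriolis parameter at 19°N:
f = 2Ω sin φ = 2 × 7.29×10⁻⁵ × sin 19° = 4.75×10⁻⁵ s⁻¹
Pressure gradient: |∂P/∂n| = 700 Pa / 267000 m = 2.62×10⁻³ Pa/m
Geostrophic balance (pressure-gradient force = Coriolis force):
V_g = (1/(fρ)) |∂P/∂n| = 2.62×10⁻³ / (4.75×10⁻⁵ × 1.08) = 51.1 m/s

51 m s⁻¹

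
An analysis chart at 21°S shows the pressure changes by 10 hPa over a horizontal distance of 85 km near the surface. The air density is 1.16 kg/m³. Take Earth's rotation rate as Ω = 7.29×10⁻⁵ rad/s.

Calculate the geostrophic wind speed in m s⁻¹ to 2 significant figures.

190 m s⁻¹

Coriolis parameter at 21°S:
f = 2Ω sin φ = 2 × 7.29×10⁻⁵ × sin 21° = 5.23×10⁻⁵ s⁻¹
Pressure gradient: |∂P/∂n| = 1000 Pa / 85000 m = 1.18×10⁻² Pa/m
Geostrophic balance (pressure-gradient force = Coriolis force):
V_g = (1/(fρ)) |∂P/∂n| = 1.18×10⁻² / (5.23×10⁻⁵ × 1.16) = 194 m/s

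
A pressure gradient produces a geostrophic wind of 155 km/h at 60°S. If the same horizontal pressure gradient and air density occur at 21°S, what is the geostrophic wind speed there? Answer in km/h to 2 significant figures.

370 km/h

With the same pressure gradient and density, V_g ∝ 1/f ∝ 1/sin φ.
V₂ = V₁ · sin φ₁ / sin φ₂ = 155 × sin 60° / sin 21°
V₂ = 155 × 0.8660/0.3584 = 370 km/h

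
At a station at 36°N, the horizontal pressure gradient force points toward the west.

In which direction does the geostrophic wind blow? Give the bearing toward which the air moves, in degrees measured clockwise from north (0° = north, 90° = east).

000°

The pressure-gradient force points toward the west (bearing 270°).
Geostrophic balance: in the Northern Hemisphere the Coriolis force deflects motion to the right, so the geostrophic wind blows 90° to the right of the pressure-gradient force (low pressure on the left).
Rotating 270° by 90° clockwise gives 000° — the wind blows toward the north.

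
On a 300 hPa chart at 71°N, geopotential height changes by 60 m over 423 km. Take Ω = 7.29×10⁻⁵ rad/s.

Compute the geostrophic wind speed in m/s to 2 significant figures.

Coriolis parameter at 71°N:
f = 2Ω sin φ = 2 × 7.29×10⁻⁵ × sin 71° = 1.38×10⁻⁴ s⁻¹
Height gradient: |∂Z/∂n| = 60 m / 423000 m = 1.42×10⁻⁴
On a pressure surface, geostrophic balance gives V_g = (g/f)|∂Z/∂n|:
V_g = 9.81 × 1.42×10⁻⁴ / 1.38×10⁻⁴ = 10.1 m/s

10 m/s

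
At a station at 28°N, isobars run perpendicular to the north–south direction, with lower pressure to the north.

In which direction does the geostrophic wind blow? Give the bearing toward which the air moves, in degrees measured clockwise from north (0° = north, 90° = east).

The pressure-gradient force points toward the north (bearing 000°).
Geostrophic balance: in the Northern Hemisphere the Coriolis force deflects motion to the right, so the geostrophic wind blows 90° to the right of the pressure-gradient force (low pressure on the left).
Rotating 000° by 90° clockwise gives 090° — the wind blows toward the east.

090°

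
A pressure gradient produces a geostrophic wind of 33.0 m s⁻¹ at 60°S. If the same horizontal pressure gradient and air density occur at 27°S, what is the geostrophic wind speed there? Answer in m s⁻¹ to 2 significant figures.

With the same pressure gradient and density, V_g ∝ 1/f ∝ 1/sin φ.
V₂ = V₁ · sin φ₁ / sin φ₂ = 33.0 × sin 60° / sin 27°
V₂ = 33.0 × 0.8660/0.4540 = 63 m s⁻¹

63 m s⁻¹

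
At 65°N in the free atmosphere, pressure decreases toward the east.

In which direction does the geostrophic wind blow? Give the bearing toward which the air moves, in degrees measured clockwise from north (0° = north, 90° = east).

180°

The pressure-gradient force points toward the east (bearing 090°).
Geostrophic balance: in the Northern Hemisphere the Coriolis force deflects motion to the right, so the geostrophic wind blows 90° to the right of the pressure-gradient force (low pressure on the left).
Rotating 090° by 90° clockwise gives 180° — the wind blows toward the south.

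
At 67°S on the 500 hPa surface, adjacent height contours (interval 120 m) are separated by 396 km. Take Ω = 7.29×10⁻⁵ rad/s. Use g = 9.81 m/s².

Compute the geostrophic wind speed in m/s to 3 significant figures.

22.1 m/s

Coriolis parameter at 67°S:
f = 2Ω sin φ = 2 × 7.29×10⁻⁵ × sin 67° = 1.34×10⁻⁴ s⁻¹
Height gradient: |∂Z/∂n| = 120 m / 396000 m = 3.03×10⁻⁴
On a pressure surface, geostrophic balance gives V_g = (g/f)|∂Z/∂n|:
V_g = 9.81 × 3.03×10⁻⁴ / 1.34×10⁻⁴ = 22.1 m/s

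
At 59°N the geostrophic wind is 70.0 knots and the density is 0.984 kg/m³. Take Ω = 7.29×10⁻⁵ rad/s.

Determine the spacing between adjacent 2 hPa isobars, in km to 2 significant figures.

Coriolis parameter at 59°N:
f = 2Ω sin φ = 2 × 7.29×10⁻⁵ × sin 59° = 1.25×10⁻⁴ s⁻¹
Wind speed in SI: 70.0 knots = 36.0 m/s
Geostrophic balance rearranged: |∂P/∂n| = f ρ V_g
|∂P/∂n| = 1.25×10⁻⁴ × 0.984 × 36.0 = 4.43×10⁻³ Pa/m
Isobar spacing: Δn = ΔP/|∂P/∂n| = 200 Pa / 4.43×10⁻³ Pa/m = 45162 m ≈ 45 km

45 km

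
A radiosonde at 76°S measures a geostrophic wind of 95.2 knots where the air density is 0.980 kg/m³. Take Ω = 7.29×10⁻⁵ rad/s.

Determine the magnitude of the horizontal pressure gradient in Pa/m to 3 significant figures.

6.79×10⁻³ Pa/m

Coriolis parameter at 76°S:
f = 2Ω sin φ = 2 × 7.29×10⁻⁵ × sin 76° = 1.41×10⁻⁴ s⁻¹
Wind speed in SI: 95.2 knots = 49.0 m/s
Geostrophic balance rearranged: |∂P/∂n| = f ρ V_g
|∂P/∂n| = 1.41×10⁻⁴ × 0.980 × 49.0 = 6.79×10⁻³ Pa/m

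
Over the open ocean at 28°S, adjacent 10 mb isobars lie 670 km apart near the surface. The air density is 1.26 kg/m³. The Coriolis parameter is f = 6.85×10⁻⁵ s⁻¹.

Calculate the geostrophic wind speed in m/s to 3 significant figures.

Pressure gradient: |∂P/∂n| = 1000 Pa / 670000 m = 1.49×10⁻³ Pa/m
Geostrophic balance (pressure-gradient force = Coriolis force):
V_g = (1/(fρ)) |∂P/∂n| = 1.49×10⁻³ / (6.85×10⁻⁵ × 1.26) = 17.3 m/s

17.3 m/s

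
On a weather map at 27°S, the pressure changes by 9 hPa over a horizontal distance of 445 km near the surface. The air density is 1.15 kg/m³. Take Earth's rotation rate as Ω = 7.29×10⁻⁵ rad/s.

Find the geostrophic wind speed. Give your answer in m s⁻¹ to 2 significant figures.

27 m s⁻¹

Coriolis parameter at 27°S:
f = 2Ω sin φ = 2 × 7.29×10⁻⁵ × sin 27° = 6.62×10⁻⁵ s⁻¹
Pressure gradient: |∂P/∂n| = 900 Pa / 445000 m = 2.02×10⁻³ Pa/m
Geostrophic balance (pressure-gradient force = Coriolis force):
V_g = (1/(fρ)) |∂P/∂n| = 2.02×10⁻³ / (6.62×10⁻⁵ × 1.15) = 26.6 m/s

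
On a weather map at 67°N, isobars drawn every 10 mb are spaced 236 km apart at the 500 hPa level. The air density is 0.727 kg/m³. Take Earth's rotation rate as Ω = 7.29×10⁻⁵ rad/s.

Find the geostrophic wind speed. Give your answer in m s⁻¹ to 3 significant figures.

43.4 m s⁻¹

Coriolis parameter at 67°N:
f = 2Ω sin φ = 2 × 7.29×10⁻⁵ × sin 67° = 1.34×10⁻⁴ s⁻¹
Pressure gradient: |∂P/∂n| = 1000 Pa / 236000 m = 4.24×10⁻³ Pa/m
Geostrophic balance (pressure-gradient force = Coriolis force):
V_g = (1/(fρ)) |∂P/∂n| = 4.24×10⁻³ / (1.34×10⁻⁴ × 0.727) = 43.4 m/s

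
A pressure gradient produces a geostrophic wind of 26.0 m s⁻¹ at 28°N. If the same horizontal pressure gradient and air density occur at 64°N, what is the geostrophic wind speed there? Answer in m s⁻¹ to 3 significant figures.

With the same pressure gradient and density, V_g ∝ 1/f ∝ 1/sin φ.
V₂ = V₁ · sin φ₁ / sin φ₂ = 26.0 × sin 28° / sin 64°
V₂ = 26.0 × 0.4695/0.8988 = 13.6 m s⁻¹

13.6 m s⁻¹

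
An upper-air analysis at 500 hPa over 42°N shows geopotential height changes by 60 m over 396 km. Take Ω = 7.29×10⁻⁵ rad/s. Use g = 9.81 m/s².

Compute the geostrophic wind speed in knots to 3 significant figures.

29.6 knots

Coriolis parameter at 42°N:
f = 2Ω sin φ = 2 × 7.29×10⁻⁵ × sin 42° = 9.76×10⁻⁵ s⁻¹
Height gradient: |∂Z/∂n| = 60 m / 396000 m = 1.52×10⁻⁴
On a pressure surface, geostrophic balance gives V_g = (g/f)|∂Z/∂n|:
V_g = 9.81 × 1.52×10⁻⁴ / 9.76×10⁻⁵ = 15.2 m/s
Converting: 15.2 m/s × 1.944 = 29.6 knots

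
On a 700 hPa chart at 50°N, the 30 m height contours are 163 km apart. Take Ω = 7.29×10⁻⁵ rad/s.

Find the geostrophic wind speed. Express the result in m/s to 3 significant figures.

Coriolis parameter at 50°N:
f = 2Ω sin φ = 2 × 7.29×10⁻⁵ × sin 50° = 1.12×10⁻⁴ s⁻¹
Height gradient: |∂Z/∂n| = 30 m / 163000 m = 1.84×10⁻⁴
On a pressure surface, geostrophic balance gives V_g = (g/f)|∂Z/∂n|:
V_g = 9.81 × 1.84×10⁻⁴ / 1.12×10⁻⁴ = 16.2 m/s

16.2 m/s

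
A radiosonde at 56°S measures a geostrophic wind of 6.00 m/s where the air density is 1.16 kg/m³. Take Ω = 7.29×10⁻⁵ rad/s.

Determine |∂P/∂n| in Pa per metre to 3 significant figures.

Coriolis parameter at 56°S:
f = 2Ω sin φ = 2 × 7.29×10⁻⁵ × sin 56° = 1.21×10⁻⁴ s⁻¹
Geostrophic balance rearranged: |∂P/∂n| = f ρ V_g
|∂P/∂n| = 1.21×10⁻⁴ × 1.16 × 6.00 = 8.41×10⁻⁴ Pa/m

8.41×10⁻⁴ Pa/m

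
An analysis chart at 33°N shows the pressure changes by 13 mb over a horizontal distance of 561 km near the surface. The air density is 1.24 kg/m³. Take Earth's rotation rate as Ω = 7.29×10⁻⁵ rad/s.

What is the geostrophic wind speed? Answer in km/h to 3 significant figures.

Coriolis parameter at 33°N:
f = 2Ω sin φ = 2 × 7.29×10⁻⁵ × sin 33° = 7.94×10⁻⁵ s⁻¹
Pressure gradient: |∂P/∂n| = 1300 Pa / 561000 m = 2.32×10⁻³ Pa/m
Geostrophic balance (pressure-gradient force = Coriolis force):
V_g = (1/(fρ)) |∂P/∂n| = 2.32×10⁻³ / (7.94×10⁻⁵ × 1.24) = 23.5 m/s
Converting: 23.5 m/s × 3.6 = 84.7 km/h

84.7 km/h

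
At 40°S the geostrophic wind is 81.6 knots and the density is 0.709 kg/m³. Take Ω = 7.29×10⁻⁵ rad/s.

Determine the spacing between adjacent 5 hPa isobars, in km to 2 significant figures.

Coriolis parameter at 40°S:
f = 2Ω sin φ = 2 × 7.29×10⁻⁵ × sin 40° = 9.37×10⁻⁵ s⁻¹
Wind speed in SI: 81.6 knots = 42.0 m/s
Geostrophic balance rearranged: |∂P/∂n| = f ρ V_g
|∂P/∂n| = 9.37×10⁻⁵ × 0.709 × 42.0 = 2.79×10⁻³ Pa/m
Isobar spacing: Δn = ΔP/|∂P/∂n| = 500 Pa / 2.79×10⁻³ Pa/m = 179255 m ≈ 180 km

180 km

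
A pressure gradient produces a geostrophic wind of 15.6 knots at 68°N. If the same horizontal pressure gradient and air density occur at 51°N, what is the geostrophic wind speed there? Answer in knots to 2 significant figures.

With the same pressure gradient and density, V_g ∝ 1/f ∝ 1/sin φ.
V₂ = V₁ · sin φ₁ / sin φ₂ = 15.6 × sin 68° / sin 51°
V₂ = 15.6 × 0.9272/0.7771 = 19 knots

19 knots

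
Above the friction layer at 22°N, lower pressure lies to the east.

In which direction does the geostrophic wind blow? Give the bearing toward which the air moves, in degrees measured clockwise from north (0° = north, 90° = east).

The pressure-gradient force points toward the east (bearing 090°).
Geostrophic balance: in the Northern Hemisphere the Coriolis force deflects motion to the right, so the geostrophic wind blows 90° to the right of the pressure-gradient force (low pressure on the left).
Rotating 090° by 90° clockwise gives 180° — the wind blows toward the south.

180°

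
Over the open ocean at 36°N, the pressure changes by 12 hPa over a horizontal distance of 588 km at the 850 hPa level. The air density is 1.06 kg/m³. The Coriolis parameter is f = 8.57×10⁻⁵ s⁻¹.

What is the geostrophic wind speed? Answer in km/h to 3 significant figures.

Pressure gradient: |∂P/∂n| = 1200 Pa / 588000 m = 2.04×10⁻³ Pa/m
Geostrophic balance (pressure-gradient force = Coriolis force):
V_g = (1/(fρ)) |∂P/∂n| = 2.04×10⁻³ / (8.57×10⁻⁵ × 1.06) = 22.5 m/s
Converting: 22.5 m/s × 3.6 = 80.9 km/h

80.9 km/h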